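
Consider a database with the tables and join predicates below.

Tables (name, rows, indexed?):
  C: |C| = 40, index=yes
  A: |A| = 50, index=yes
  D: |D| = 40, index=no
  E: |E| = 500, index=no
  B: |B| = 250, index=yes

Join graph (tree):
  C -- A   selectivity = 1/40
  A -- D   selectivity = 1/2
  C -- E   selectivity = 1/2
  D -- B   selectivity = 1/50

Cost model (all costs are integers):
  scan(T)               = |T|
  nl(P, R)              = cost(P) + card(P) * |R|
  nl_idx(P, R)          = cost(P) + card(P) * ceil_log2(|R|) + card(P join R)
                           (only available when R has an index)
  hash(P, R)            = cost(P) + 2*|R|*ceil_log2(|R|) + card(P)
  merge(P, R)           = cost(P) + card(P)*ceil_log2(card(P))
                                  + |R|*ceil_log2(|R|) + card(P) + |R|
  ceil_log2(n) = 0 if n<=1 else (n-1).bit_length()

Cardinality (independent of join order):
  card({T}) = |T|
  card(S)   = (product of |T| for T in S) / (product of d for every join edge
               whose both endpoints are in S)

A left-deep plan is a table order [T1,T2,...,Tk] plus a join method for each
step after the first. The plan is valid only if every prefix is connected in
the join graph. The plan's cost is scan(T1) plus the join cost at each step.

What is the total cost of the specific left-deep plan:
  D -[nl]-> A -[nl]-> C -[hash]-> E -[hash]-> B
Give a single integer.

306040

step 1: scan D: cost=40, card=40
step 2: join A via nl
    card(P join A) = 40*50/(2) = 1000
    cost = 40 + 40*50 = 2040
step 3: join C via nl
    card(P join C) = 1000*40/(40) = 1000
    cost = 2040 + 1000*40 = 42040
step 4: join E via hash
    card(P join E) = 1000*500/(2) = 250000
    cost = 42040 + 2*500*9 + 1000 = 52040
step 5: join B via hash
    card(P join B) = 250000*250/(50) = 1250000
    cost = 52040 + 2*250*8 + 250000 = 306040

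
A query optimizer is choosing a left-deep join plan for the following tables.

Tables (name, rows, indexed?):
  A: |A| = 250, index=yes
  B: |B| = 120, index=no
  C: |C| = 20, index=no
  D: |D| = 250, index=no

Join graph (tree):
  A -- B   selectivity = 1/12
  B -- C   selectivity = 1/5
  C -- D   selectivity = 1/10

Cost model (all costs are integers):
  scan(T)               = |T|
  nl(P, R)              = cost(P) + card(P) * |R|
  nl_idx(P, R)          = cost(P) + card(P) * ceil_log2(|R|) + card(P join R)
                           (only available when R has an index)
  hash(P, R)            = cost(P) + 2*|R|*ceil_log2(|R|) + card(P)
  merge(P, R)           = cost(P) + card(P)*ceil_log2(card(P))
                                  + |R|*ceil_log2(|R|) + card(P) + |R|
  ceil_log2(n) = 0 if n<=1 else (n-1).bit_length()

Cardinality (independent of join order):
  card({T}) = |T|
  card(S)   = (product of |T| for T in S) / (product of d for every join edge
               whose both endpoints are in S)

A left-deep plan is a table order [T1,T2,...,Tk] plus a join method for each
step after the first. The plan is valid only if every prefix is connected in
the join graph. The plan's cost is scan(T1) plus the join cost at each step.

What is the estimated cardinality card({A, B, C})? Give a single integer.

Tables in S: A(250), B(120), C(20)
Edges inside S: A-B(d=12), B-C(d=5)
numerator = 250 * 120 * 20 = 600000
denominator = 12 * 5 = 60
card(S) = 600000 / 60 = 10000

10000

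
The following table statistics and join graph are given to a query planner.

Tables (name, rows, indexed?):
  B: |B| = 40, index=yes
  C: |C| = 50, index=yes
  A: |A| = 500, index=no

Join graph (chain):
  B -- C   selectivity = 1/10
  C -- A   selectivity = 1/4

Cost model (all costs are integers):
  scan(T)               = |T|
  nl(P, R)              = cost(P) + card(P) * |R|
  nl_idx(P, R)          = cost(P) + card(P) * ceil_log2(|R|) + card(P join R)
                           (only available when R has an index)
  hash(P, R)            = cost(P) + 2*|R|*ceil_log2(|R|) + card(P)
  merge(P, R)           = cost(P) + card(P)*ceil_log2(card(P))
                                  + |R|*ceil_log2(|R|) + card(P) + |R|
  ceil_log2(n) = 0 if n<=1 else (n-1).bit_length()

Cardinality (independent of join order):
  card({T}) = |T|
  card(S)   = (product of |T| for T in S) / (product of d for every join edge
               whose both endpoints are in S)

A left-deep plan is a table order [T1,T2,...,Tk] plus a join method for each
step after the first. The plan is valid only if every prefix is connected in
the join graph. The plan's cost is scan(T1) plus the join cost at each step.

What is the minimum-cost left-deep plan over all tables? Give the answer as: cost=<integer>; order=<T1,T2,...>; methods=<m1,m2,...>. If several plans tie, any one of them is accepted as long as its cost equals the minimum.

cost=7280; order=B,C,A; methods=nl_idx,merge

Selinger DP (subsets sized 1..n):
  {B}: scan cost=40, card=40
  {C}: scan cost=50, card=50
  {A}: scan cost=500, card=500
  {BC}: card=200; try (C,nl_idx)→480, (B,nl_idx)→550, (B,hash)→580, (C,merge)→670, (C,hash)→680, (B,merge)→680 …(+2); best=480 via (C,nl_idx)
  {AC}: card=6250; try (C,hash)→1600, (A,merge)→5400, (C,merge)→5850, (A,hash)→9100, (C,nl_idx)→9750, (A,nl)→25050 …(+1); best=1600 via (C,hash)
  {ABC}: card=25000; try (A,merge)→7280, (B,hash)→8330, (A,hash)→9680, (B,nl_idx)→64100, (B,merge)→89380, (A,nl)→100480 …(+1); best=7280 via (A,merge)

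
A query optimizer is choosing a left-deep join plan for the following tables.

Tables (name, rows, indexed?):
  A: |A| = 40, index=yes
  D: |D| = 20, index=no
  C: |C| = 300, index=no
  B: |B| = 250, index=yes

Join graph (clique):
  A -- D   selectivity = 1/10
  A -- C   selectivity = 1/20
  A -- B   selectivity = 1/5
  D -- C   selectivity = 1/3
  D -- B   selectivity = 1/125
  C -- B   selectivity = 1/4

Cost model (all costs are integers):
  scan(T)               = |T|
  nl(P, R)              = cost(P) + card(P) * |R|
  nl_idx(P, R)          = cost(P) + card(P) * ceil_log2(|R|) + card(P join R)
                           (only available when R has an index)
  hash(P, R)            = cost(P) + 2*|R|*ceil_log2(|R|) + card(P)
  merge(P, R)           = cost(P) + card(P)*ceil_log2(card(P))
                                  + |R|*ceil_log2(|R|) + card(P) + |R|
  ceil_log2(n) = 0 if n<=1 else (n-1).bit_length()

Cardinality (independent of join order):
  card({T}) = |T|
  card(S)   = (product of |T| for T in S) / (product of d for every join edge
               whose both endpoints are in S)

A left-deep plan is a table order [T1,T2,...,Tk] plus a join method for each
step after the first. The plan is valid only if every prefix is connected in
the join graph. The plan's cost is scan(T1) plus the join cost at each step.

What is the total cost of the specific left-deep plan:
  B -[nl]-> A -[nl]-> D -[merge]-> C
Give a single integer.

step 1: scan B: cost=250, card=250
step 2: join A via nl
    card(P join A) = 250*40/(5) = 2000
    cost = 250 + 250*40 = 10250
step 3: join D via nl
    card(P join D) = 2000*20/(10*125) = 32
    cost = 10250 + 2000*20 = 50250
step 4: join C via merge
    card(P join C) = 32*300/(20*3*4) = 40
    cost = 50250 + 32*5 + 300*9 + 32 + 300 = 53442

53442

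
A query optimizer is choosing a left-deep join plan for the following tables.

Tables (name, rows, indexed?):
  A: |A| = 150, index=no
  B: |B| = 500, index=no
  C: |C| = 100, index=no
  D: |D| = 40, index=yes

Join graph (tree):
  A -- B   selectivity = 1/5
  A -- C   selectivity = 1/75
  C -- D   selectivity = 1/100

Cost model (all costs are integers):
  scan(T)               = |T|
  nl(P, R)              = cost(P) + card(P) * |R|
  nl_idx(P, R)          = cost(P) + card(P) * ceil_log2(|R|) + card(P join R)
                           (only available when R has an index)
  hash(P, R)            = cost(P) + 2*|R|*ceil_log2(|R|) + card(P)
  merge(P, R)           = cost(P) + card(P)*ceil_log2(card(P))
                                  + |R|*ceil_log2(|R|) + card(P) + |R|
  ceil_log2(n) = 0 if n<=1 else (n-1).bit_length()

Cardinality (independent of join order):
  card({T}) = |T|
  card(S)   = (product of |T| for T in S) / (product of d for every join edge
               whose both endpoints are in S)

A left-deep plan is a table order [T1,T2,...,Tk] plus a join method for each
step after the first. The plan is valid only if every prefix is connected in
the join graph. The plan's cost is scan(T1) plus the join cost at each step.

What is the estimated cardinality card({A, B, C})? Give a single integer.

20000

Tables in S: A(150), B(500), C(100)
Edges inside S: A-B(d=5), A-C(d=75)
numerator = 150 * 500 * 100 = 7500000
denominator = 5 * 75 = 375
card(S) = 7500000 / 375 = 20000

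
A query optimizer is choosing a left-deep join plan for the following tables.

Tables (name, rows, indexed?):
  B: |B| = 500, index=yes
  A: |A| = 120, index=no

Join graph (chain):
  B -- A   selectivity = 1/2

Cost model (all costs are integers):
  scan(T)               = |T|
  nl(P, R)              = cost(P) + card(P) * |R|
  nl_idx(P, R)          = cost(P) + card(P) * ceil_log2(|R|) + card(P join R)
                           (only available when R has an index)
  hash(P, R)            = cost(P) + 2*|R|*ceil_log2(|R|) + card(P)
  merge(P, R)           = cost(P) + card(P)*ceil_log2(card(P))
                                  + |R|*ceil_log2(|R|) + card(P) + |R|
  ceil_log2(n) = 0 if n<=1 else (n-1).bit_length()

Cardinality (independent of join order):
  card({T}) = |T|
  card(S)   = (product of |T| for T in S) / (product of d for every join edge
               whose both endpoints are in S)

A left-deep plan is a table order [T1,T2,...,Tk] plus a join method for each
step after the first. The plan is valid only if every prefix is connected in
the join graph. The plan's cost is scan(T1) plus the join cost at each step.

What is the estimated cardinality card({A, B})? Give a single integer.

30000

Tables in S: A(120), B(500)
Edges inside S: B-A(d=2)
numerator = 120 * 500 = 60000
denominator = 2 = 2
card(S) = 60000 / 2 = 30000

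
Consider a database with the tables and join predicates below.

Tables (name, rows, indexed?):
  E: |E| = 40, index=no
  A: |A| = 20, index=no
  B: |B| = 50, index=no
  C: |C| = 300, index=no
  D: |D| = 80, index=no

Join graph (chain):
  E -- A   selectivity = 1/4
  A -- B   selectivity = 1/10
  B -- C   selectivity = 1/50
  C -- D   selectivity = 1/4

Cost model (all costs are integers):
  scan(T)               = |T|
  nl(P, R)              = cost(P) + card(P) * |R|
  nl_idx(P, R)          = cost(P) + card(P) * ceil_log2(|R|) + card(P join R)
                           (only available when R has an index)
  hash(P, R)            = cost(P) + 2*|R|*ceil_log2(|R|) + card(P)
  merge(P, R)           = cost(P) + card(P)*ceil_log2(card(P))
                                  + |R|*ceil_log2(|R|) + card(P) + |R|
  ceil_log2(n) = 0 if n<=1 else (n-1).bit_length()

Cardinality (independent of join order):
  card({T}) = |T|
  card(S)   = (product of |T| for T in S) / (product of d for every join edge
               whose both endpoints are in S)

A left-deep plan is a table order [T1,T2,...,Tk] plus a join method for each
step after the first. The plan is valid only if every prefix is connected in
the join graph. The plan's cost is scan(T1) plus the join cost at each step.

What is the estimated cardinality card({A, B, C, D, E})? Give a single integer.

Tables in S: A(20), B(50), C(300), D(80), E(40)
Edges inside S: E-A(d=4), A-B(d=10), B-C(d=50), C-D(d=4)
numerator = 20 * 50 * 300 * 80 * 40 = 960000000
denominator = 4 * 10 * 50 * 4 = 8000
card(S) = 960000000 / 8000 = 120000

120000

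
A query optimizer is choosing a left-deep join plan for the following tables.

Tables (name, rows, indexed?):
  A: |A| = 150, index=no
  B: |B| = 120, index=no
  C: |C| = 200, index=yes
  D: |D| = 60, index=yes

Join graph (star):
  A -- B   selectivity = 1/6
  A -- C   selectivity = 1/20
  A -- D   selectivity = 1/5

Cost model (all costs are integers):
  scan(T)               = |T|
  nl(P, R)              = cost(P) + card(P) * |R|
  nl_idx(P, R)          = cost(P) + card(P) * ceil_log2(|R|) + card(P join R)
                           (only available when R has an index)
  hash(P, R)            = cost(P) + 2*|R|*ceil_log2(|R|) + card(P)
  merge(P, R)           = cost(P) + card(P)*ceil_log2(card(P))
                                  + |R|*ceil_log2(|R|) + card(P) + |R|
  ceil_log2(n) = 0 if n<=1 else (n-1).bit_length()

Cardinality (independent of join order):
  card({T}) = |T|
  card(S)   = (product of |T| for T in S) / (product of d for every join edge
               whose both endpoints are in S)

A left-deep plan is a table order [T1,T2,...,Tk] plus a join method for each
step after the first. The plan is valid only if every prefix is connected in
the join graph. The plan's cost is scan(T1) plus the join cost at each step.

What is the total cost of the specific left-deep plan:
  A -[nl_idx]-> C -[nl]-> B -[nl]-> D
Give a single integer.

step 1: scan A: cost=150, card=150
step 2: join C via nl_idx
    card(P join C) = 150*200/(20) = 1500
    cost = 150 + 150*8 + 1500 = 2850
step 3: join B via nl
    card(P join B) = 1500*120/(6) = 30000
    cost = 2850 + 1500*120 = 182850
step 4: join D via nl
    card(P join D) = 30000*60/(5) = 360000
    cost = 182850 + 30000*60 = 1982850

1982850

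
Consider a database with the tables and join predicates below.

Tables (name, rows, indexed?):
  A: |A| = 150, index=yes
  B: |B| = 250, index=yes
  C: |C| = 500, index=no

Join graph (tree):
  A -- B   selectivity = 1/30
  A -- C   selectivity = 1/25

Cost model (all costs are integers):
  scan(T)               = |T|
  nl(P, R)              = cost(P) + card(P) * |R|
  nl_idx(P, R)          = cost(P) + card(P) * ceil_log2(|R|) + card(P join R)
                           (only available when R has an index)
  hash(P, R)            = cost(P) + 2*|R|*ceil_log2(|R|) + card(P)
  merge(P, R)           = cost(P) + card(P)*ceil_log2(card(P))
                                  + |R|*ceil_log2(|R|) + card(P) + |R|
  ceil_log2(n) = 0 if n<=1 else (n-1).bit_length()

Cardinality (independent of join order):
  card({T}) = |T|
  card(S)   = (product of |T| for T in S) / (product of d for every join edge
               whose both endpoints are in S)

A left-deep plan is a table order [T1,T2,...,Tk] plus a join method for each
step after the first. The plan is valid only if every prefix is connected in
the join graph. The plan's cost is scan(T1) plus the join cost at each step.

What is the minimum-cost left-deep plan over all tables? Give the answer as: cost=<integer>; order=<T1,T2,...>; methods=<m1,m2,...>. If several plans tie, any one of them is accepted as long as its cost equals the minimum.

Selinger DP (subsets sized 1..n):
  {A}: scan cost=150, card=150
  {B}: scan cost=250, card=250
  {C}: scan cost=500, card=500
  {AB}: card=1250; try (B,nl_idx)→2600, (A,hash)→2900, (A,nl_idx)→3500, (B,merge)→3750, (A,merge)→3850, (B,hash)→4300 …(+2); best=2600 via (B,nl_idx)
  {AC}: card=3000; try (A,hash)→3400, (C,merge)→6500, (A,merge)→6850, (A,nl_idx)→7500, (C,hash)→9300, (C,nl)→75150 …(+1); best=3400 via (A,hash)
  {ABC}: card=25000; try (B,hash)→10400, (C,hash)→12850, (C,merge)→22600, (B,merge)→44650, (B,nl_idx)→52400, (C,nl)→627600 …(+1); best=10400 via (B,hash)

cost=10400; order=C,A,B; methods=hash,hash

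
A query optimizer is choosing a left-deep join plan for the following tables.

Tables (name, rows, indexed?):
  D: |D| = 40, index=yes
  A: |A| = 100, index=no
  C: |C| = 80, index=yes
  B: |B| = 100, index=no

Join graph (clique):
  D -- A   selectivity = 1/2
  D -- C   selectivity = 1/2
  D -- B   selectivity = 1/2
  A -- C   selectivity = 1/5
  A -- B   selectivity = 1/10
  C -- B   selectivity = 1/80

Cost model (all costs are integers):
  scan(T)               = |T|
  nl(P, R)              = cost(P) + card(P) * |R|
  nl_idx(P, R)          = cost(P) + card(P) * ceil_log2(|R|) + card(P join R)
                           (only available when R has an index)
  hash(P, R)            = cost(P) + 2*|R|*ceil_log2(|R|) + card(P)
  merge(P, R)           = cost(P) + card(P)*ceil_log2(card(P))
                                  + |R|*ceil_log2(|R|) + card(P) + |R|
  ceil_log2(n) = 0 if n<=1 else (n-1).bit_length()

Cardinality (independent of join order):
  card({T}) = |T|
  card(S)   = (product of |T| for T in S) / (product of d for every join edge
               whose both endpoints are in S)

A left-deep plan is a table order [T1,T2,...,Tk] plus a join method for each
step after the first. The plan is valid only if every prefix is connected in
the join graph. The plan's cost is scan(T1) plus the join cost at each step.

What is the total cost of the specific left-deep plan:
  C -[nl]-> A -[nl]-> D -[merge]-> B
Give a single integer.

312880

step 1: scan C: cost=80, card=80
step 2: join A via nl
    card(P join A) = 80*100/(5) = 1600
    cost = 80 + 80*100 = 8080
step 3: join D via nl
    card(P join D) = 1600*40/(2*2) = 16000
    cost = 8080 + 1600*40 = 72080
step 4: join B via merge
    card(P join B) = 16000*100/(2*10*80) = 1000
    cost = 72080 + 16000*14 + 100*7 + 16000 + 100 = 312880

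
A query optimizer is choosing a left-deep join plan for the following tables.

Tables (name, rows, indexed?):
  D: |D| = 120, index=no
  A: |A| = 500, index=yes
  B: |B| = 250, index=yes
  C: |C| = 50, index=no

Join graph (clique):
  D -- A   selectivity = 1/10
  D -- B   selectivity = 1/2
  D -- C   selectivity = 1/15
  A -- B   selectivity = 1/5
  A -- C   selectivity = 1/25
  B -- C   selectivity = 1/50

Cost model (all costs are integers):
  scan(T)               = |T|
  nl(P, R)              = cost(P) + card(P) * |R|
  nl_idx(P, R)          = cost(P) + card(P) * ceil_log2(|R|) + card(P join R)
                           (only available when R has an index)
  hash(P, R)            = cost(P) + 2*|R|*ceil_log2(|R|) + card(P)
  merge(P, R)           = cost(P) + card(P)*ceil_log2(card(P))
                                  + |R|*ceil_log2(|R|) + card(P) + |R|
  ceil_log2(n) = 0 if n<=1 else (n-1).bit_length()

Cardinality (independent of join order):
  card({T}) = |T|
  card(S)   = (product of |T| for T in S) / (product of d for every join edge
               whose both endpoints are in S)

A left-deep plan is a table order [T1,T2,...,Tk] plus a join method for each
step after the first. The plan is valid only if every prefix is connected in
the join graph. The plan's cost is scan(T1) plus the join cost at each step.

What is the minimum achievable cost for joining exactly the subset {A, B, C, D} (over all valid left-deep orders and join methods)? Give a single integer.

Selinger DP over subsets of {A,B,C,D}:
  {D}: scan cost=120, card=120
  {A}: scan cost=500, card=500
  {B}: scan cost=250, card=250
  {C}: scan cost=50, card=50
  {AD}: card=6000; try (D,hash)→2680, (A,merge)→6080, (D,merge)→6460, (A,nl_idx)→7200, (A,hash)→9240, (A,nl)→60120 …(+1); best=2680 via (D,hash)
  {BD}: card=15000; try (D,hash)→2180, (B,merge)→3330, (D,merge)→3460, (B,hash)→4240, (B,nl_idx)→16080, (B,nl)→30120 …(+1); best=2180 via (D,hash)
  {CD}: card=400; try (C,hash)→840, (D,merge)→1360, (C,merge)→1430, (D,hash)→1780, (D,nl)→6050, (C,nl)→6120; best=840 via (C,hash)
  {AB}: card=25000; try (B,hash)→5000, (A,merge)→7500, (B,merge)→7750, (A,hash)→9500, (A,nl_idx)→27500, (B,nl_idx)→29500 …(+2); best=5000 via (B,hash)
  {AC}: card=1000; try (A,nl_idx)→1500, (C,hash)→1600, (A,merge)→5400, (C,merge)→5850, (A,hash)→9100, (A,nl)→25050 …(+1); best=1500 via (A,nl_idx)
  {BC}: card=250; try (B,nl_idx)→700, (C,hash)→1100, (B,merge)→2650, (C,merge)→2850, (B,hash)→4100, (B,nl)→12550 …(+1); best=700 via (B,nl_idx)
  {ABD}: card=150000; try (B,hash)→12680, (A,hash)→26180, (D,hash)→31680, (B,merge)→88930, (B,nl_idx)→200680, (A,merge)→232180 …(+5); best=12680 via (B,hash)
  {ACD}: card=800; try (D,hash)→4180, (A,nl_idx)→5240, (C,hash)→9280, (A,merge)→9840, (A,hash)→10240, (D,merge)→13460 …(+4); best=4180 via (D,hash)
  {BCD}: card=1000; try (D,hash)→2630, (D,merge)→3910, (B,nl_idx)→5040, (B,hash)→5240, (B,merge)→7090, (C,hash)→17780 …(+4); best=2630 via (D,hash)
  {ABC}: card=1000; try (A,nl_idx)→3950, (B,hash)→6500, (A,merge)→7950, (A,hash)→9950, (B,nl_idx)→10500, (B,merge)→14750 …(+5); best=3950 via (A,nl_idx)
  {ABCD}: card=400; try (D,hash)→6630, (B,hash)→8980, (B,nl_idx)→10980, (A,nl_idx)→12030, (A,hash)→12630, (B,merge)→15230 …(+8); best=6630 via (D,hash)

6630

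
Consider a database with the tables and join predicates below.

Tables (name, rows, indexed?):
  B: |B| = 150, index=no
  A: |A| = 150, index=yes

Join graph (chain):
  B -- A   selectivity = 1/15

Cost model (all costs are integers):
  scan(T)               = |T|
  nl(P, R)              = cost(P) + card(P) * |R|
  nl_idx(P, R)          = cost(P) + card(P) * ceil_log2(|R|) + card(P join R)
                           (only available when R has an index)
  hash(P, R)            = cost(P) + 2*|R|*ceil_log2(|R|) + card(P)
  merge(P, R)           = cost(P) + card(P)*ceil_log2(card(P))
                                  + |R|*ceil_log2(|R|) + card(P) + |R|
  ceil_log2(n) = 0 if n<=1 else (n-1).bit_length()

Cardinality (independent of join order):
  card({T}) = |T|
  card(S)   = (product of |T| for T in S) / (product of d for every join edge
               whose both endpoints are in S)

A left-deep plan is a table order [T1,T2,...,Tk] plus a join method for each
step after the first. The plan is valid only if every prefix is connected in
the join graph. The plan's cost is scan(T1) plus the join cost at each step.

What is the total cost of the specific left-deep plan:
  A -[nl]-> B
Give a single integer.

22650

step 1: scan A: cost=150, card=150
step 2: join B via nl
    card(P join B) = 150*150/(15) = 1500
    cost = 150 + 150*150 = 22650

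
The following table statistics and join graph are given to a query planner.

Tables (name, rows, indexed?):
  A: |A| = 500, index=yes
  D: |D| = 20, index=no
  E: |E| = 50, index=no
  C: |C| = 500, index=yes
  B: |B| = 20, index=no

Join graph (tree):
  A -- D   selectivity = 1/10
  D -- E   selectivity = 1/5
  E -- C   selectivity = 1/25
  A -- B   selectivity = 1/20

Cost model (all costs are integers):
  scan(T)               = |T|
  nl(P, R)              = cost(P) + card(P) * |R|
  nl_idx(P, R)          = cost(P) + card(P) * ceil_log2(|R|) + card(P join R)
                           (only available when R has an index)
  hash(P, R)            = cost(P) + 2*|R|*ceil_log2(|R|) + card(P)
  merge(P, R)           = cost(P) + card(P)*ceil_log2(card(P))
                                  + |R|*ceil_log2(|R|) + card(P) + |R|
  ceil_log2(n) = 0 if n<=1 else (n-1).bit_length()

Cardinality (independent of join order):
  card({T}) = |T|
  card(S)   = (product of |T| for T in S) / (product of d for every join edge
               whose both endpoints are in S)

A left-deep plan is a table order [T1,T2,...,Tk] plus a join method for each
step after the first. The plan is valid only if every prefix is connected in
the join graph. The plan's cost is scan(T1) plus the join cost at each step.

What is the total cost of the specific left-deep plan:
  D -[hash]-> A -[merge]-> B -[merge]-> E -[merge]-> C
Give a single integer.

step 1: scan D: cost=20, card=20
step 2: join A via hash
    card(P join A) = 20*500/(10) = 1000
    cost = 20 + 2*500*9 + 20 = 9040
step 3: join B via merge
    card(P join B) = 1000*20/(20) = 1000
    cost = 9040 + 1000*10 + 20*5 + 1000 + 20 = 20160
step 4: join E via merge
    card(P join E) = 1000*50/(5) = 10000
    cost = 20160 + 1000*10 + 50*6 + 1000 + 50 = 31510
step 5: join C via merge
    card(P join C) = 10000*500/(25) = 200000
    cost = 31510 + 10000*14 + 500*9 + 10000 + 500 = 186510

186510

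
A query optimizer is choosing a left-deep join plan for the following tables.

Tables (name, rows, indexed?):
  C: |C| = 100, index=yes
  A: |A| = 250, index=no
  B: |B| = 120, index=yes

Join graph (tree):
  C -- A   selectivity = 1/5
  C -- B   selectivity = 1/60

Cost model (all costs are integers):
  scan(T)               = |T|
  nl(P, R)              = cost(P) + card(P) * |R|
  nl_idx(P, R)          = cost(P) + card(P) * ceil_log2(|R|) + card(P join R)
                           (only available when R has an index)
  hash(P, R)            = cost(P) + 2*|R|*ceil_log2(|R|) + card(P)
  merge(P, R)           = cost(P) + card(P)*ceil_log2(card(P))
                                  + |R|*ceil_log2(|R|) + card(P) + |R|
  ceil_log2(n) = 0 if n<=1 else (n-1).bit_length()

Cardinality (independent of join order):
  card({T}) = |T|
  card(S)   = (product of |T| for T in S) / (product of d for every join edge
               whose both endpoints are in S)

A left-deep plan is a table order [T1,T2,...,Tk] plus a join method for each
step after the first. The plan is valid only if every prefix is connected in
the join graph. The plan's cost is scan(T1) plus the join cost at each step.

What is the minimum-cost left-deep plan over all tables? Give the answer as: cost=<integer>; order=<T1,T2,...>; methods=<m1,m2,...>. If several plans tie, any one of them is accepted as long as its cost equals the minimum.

cost=5050; order=C,B,A; methods=nl_idx,merge

Selinger DP (subsets sized 1..n):
  {C}: scan cost=100, card=100
  {A}: scan cost=250, card=250
  {B}: scan cost=120, card=120
  {AC}: card=5000; try (C,hash)→1900, (A,merge)→3150, (C,merge)→3300, (A,hash)→4200, (C,nl_idx)→7000, (A,nl)→25100 …(+1); best=1900 via (C,hash)
  {BC}: card=200; try (B,nl_idx)→1000, (C,nl_idx)→1160, (C,hash)→1640, (B,merge)→1860, (C,merge)→1880, (B,hash)→1880 …(+2); best=1000 via (B,nl_idx)
  {ABC}: card=10000; try (A,merge)→5050, (A,hash)→5200, (B,hash)→8580, (B,nl_idx)→46900, (A,nl)→51000, (B,merge)→72860 …(+1); best=5050 via (A,merge)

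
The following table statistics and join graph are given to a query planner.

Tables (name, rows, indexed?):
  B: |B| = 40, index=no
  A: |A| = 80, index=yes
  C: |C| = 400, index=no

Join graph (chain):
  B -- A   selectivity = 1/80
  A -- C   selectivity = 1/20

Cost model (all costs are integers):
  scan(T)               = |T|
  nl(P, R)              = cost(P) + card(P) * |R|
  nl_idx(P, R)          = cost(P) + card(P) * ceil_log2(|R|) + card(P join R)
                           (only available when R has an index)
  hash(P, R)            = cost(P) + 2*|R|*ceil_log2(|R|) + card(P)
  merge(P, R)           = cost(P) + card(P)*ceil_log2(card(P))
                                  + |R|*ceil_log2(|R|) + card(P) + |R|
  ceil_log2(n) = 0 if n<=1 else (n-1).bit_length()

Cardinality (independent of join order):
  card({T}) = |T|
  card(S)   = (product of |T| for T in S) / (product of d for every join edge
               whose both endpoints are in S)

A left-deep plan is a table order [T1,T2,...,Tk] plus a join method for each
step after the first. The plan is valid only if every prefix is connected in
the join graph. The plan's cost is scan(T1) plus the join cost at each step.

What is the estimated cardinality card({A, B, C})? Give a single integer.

Tables in S: A(80), B(40), C(400)
Edges inside S: B-A(d=80), A-C(d=20)
numerator = 80 * 40 * 400 = 1280000
denominator = 80 * 20 = 1600
card(S) = 1280000 / 1600 = 800

800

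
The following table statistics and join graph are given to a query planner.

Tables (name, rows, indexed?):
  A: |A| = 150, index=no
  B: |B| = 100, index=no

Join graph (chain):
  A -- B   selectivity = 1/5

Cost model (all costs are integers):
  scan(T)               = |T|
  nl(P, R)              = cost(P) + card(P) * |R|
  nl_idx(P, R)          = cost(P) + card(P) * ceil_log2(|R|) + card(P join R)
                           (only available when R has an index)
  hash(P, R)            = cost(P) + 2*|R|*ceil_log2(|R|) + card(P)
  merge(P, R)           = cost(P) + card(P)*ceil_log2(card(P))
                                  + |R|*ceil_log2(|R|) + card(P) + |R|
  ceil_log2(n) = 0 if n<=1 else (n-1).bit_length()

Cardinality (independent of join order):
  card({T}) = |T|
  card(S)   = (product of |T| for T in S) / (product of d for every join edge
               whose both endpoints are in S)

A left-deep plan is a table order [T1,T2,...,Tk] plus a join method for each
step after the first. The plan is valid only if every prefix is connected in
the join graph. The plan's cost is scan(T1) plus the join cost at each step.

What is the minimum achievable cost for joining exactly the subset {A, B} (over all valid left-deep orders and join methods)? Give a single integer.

1700

Selinger DP over subsets of {A,B}:
  {A}: scan cost=150, card=150
  {B}: scan cost=100, card=100
  {AB}: card=3000; try (B,hash)→1700, (A,merge)→2250, (B,merge)→2300, (A,hash)→2600, (A,nl)→15100, (B,nl)→15150; best=1700 via (B,hash)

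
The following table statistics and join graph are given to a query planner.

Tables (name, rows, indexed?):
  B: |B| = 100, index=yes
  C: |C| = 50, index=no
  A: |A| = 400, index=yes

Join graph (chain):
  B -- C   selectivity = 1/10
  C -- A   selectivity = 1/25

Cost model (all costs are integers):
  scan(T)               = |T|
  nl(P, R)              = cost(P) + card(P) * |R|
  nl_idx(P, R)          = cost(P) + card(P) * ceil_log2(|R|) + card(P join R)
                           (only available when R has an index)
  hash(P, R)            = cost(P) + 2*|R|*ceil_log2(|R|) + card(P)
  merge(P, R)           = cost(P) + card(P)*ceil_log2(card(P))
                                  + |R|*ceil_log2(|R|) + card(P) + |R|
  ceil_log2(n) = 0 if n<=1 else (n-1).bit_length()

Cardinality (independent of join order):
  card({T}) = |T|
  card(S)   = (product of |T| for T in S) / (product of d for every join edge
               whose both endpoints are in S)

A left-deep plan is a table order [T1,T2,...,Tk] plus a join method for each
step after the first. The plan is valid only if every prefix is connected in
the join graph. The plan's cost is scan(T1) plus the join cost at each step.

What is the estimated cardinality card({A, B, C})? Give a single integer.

8000

Tables in S: A(400), B(100), C(50)
Edges inside S: B-C(d=10), C-A(d=25)
numerator = 400 * 100 * 50 = 2000000
denominator = 10 * 25 = 250
card(S) = 2000000 / 250 = 8000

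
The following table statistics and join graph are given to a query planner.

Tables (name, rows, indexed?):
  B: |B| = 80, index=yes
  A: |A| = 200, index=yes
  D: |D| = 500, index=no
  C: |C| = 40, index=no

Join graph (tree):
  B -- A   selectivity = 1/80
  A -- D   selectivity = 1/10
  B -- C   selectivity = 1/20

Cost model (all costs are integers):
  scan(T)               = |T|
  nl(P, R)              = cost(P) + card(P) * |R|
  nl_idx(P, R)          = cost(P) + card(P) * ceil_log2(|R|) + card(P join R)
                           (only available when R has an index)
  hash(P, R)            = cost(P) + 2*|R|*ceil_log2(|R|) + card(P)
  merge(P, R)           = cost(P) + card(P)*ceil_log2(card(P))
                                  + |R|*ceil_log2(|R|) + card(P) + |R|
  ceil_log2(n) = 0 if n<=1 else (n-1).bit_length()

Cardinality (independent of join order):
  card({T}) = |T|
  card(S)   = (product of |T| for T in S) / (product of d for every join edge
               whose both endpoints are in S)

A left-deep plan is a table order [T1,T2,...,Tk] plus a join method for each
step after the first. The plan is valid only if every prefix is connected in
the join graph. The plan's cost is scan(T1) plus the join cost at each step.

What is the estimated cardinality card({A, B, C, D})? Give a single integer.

Tables in S: A(200), B(80), C(40), D(500)
Edges inside S: B-A(d=80), A-D(d=10), B-C(d=20)
numerator = 200 * 80 * 40 * 500 = 320000000
denominator = 80 * 10 * 20 = 16000
card(S) = 320000000 / 16000 = 20000

20000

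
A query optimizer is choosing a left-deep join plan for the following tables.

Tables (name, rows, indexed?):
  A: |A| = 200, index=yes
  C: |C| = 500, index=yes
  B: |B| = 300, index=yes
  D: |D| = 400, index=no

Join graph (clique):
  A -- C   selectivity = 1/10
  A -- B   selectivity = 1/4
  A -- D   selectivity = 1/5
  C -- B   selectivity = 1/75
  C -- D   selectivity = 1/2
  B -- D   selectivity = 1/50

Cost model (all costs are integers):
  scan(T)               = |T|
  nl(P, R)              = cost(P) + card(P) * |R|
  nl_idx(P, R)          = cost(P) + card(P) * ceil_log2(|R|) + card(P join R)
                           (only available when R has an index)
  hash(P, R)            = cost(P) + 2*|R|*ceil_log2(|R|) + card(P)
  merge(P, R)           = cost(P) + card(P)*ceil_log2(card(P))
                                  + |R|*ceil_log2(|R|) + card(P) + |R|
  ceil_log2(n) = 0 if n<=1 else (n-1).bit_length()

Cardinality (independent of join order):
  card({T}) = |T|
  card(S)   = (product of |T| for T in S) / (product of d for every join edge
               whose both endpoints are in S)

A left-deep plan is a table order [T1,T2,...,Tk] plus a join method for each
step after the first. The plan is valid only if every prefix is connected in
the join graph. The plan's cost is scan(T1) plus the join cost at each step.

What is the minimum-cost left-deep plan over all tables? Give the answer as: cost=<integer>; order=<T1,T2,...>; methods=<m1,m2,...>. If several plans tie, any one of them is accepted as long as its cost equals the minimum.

Selinger DP (subsets sized 1..n):
  {A}: scan cost=200, card=200
  {C}: scan cost=500, card=500
  {B}: scan cost=300, card=300
  {D}: scan cost=400, card=400
  {AC}: card=10000; try (A,hash)→4200, (C,merge)→7000, (A,merge)→7300, (C,hash)→9400, (C,nl_idx)→12000, (A,nl_idx)→14500 …(+2); best=4200 via (A,hash)
  {AB}: card=15000; try (A,hash)→3800, (B,merge)→5000, (A,merge)→5100, (B,hash)→5800, (B,nl_idx)→17000, (A,nl_idx)→17700 …(+2); best=3800 via (A,hash)
  {AD}: card=16000; try (A,hash)→4000, (D,merge)→6000, (A,merge)→6200, (D,hash)→7600, (A,nl_idx)→19600, (D,nl)→80200 …(+1); best=4000 via (A,hash)
  {BC}: card=2000; try (C,nl_idx)→5000, (B,hash)→6400, (B,nl_idx)→7000, (C,merge)→8300, (B,merge)→8500, (C,hash)→9600 …(+2); best=5000 via (C,nl_idx)
  {CD}: card=100000; try (D,hash)→8200, (C,merge)→9400, (D,merge)→9500, (C,hash)→9800, (C,nl_idx)→104000, (C,nl)→200400 …(+1); best=8200 via (D,hash)
  {BD}: card=2400; try (B,hash)→6200, (B,nl_idx)→6400, (D,merge)→7300, (B,merge)→7400, (D,hash)→7800, (D,nl)→120300 …(+1); best=6200 via (B,hash)
  {ABC}: card=10000; try (A,hash)→10200, (B,hash)→19600, (C,hash)→27800, (A,merge)→30800, (A,nl_idx)→31000, (B,nl_idx)→104200 …(+6); best=10200 via (A,hash)
  {ACD}: card=400000; try (D,hash)→21400, (C,hash)→29000, (A,hash)→111400, (D,merge)→158200, (C,merge)→249000, (C,nl_idx)→548000 …(+5); best=21400 via (D,hash)
  {ABD}: card=24000; try (A,hash)→11800, (B,hash)→25400, (D,hash)→26000, (A,merge)→39200, (A,nl_idx)→49400, (B,nl_idx)→172000 …(+5); best=11800 via (A,hash)
  {BCD}: card=8000; try (D,hash)→14200, (C,hash)→17600, (D,merge)→33000, (C,nl_idx)→35800, (C,merge)→42400, (B,hash)→113600 …(+5); best=14200 via (D,hash)
  {ABCD}: card=8000; try (A,hash)→25400, (D,hash)→27400, (C,hash)→44800, (A,nl_idx)→86200, (A,merge)→128000, (D,merge)→164200 …(+9); best=25400 via (A,hash)

cost=25400; order=B,C,D,A; methods=nl_idx,hash,hash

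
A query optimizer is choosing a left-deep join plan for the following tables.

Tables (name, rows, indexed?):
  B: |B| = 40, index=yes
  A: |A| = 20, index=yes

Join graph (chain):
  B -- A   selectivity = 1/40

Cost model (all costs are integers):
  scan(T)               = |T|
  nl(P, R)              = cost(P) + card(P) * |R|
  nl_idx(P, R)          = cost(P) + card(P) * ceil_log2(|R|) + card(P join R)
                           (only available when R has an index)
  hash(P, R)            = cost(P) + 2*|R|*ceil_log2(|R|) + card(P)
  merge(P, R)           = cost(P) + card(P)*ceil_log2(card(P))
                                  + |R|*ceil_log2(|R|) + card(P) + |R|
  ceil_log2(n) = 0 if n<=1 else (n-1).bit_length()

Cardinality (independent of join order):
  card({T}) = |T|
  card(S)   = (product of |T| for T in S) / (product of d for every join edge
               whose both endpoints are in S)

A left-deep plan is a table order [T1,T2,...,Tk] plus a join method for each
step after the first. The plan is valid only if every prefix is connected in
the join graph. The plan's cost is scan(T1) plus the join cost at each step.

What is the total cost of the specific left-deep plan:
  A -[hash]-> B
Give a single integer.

step 1: scan A: cost=20, card=20
step 2: join B via hash
    card(P join B) = 20*40/(40) = 20
    cost = 20 + 2*40*6 + 20 = 520

520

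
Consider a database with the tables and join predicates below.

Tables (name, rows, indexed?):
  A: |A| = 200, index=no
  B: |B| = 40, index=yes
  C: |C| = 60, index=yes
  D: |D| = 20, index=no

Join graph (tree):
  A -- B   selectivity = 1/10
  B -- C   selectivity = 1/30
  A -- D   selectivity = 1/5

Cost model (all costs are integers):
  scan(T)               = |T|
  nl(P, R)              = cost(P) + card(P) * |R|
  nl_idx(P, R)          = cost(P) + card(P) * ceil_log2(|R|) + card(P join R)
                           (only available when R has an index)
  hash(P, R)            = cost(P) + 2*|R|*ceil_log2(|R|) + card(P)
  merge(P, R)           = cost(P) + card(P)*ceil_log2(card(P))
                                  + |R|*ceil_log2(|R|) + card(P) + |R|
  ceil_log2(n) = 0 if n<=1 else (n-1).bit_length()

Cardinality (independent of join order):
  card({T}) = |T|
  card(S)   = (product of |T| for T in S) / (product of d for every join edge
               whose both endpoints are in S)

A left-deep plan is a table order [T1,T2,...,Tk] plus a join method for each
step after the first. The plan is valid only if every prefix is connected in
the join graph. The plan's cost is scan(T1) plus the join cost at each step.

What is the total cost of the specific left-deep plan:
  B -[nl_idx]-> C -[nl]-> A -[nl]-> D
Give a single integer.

48360

step 1: scan B: cost=40, card=40
step 2: join C via nl_idx
    card(P join C) = 40*60/(30) = 80
    cost = 40 + 40*6 + 80 = 360
step 3: join A via nl
    card(P join A) = 80*200/(10) = 1600
    cost = 360 + 80*200 = 16360
step 4: join D via nl
    card(P join D) = 1600*20/(5) = 6400
    cost = 16360 + 1600*20 = 48360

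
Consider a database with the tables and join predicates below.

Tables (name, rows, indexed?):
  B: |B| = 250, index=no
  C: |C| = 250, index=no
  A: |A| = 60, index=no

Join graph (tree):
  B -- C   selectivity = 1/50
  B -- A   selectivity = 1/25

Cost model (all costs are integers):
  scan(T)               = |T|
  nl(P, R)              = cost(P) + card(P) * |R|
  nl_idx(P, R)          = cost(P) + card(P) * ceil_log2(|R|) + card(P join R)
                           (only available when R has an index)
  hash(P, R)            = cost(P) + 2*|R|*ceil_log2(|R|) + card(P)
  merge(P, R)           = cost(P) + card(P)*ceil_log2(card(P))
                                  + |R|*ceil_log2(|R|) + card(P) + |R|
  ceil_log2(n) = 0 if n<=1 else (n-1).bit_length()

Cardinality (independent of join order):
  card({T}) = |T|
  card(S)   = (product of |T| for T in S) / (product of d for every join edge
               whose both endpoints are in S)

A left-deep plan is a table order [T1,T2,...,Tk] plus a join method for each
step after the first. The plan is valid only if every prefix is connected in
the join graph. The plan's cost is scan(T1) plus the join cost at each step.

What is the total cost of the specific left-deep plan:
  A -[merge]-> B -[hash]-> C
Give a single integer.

step 1: scan A: cost=60, card=60
step 2: join B via merge
    card(P join B) = 60*250/(25) = 600
    cost = 60 + 60*6 + 250*8 + 60 + 250 = 2730
step 3: join C via hash
    card(P join C) = 600*250/(50) = 3000
    cost = 2730 + 2*250*8 + 600 = 7330

7330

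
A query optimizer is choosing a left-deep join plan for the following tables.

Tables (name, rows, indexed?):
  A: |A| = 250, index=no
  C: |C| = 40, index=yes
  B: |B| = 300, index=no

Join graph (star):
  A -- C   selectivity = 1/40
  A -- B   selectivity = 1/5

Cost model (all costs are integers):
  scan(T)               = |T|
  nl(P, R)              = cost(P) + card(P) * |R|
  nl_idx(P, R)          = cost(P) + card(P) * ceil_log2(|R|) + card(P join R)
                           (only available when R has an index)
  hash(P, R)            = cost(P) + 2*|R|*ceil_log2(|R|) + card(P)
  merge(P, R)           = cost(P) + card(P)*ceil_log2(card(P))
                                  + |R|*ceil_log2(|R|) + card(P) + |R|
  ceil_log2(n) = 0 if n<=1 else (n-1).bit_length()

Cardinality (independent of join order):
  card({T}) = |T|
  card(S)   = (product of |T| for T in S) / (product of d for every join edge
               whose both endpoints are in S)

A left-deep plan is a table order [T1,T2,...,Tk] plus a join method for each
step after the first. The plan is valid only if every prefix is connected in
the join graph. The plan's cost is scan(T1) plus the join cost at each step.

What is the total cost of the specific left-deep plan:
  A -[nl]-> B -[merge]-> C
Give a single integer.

step 1: scan A: cost=250, card=250
step 2: join B via nl
    card(P join B) = 250*300/(5) = 15000
    cost = 250 + 250*300 = 75250
step 3: join C via merge
    card(P join C) = 15000*40/(40) = 15000
    cost = 75250 + 15000*14 + 40*6 + 15000 + 40 = 300530

300530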